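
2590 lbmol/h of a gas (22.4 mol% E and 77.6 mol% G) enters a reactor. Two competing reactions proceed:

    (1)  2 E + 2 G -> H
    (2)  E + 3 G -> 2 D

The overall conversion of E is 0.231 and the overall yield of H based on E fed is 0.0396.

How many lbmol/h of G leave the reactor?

1700 lbmol/h

Yield of H: 1ξ₁ / 580.2 = 0.0396 → ξ₁ = 22.97 lbmol/h.
Conversion of E: 2ξ₁ + 1ξ₂ = 0.231 × 580.2 = 134 → ξ₂ = 88.07 lbmol/h.
Outlet amounts (n = n₀ + Σ ν·ξ):
  E: 580.2 − 2(22.97) − 1(88.07) = 446.1
  G: 2010 − 2(22.97) − 3(88.07) = 1700
  H: 0 + 1(22.97) = 22.97
  D: 0 + 2(88.07) = 176.1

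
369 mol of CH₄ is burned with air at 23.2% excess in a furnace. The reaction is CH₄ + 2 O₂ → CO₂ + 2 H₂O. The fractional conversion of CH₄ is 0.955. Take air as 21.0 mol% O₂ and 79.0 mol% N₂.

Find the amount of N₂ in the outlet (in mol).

Stoichiometric O₂ = 2 × 369 = 738 mol; O₂ fed = 738 × 1.232 = 909.2 mol.
N₂ fed = 909.2 × 79/21 = 3420 mol.
Fuel reacted = 0.955 × 369 → ξ = 352.4 mol.
Outlet (n = n₀ + ν ξ):
  CH₄: 369 − 1(352.4) = 16.61
  O₂: 909.2 − 2(352.4) = 204.4
  N₂: 3420 (inert)
  CO₂: 0 + 1(352.4) = 352.4
  H₂O: 0 + 2(352.4) = 704.8

3420 mol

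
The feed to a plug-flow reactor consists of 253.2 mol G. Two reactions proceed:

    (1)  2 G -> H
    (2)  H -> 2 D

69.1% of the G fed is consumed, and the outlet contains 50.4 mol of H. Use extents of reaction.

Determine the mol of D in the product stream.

Conversion of G: G consumed = 2ξ₁ = 0.691 × 253.2 → ξ₁ = 87.48 mol.
H balance: n_H = 0 + 1ξ₁ − 1ξ₂ = 50.4 → ξ₂ = (1·87.48 − 50.4)/1 = 37.08 mol.
Outlet amounts (n = n₀ + Σ ν·ξ):
  G: 253.2 − 2(87.48) = 78.24
  H: 0 + 1(87.48) − 1(37.08) = 50.4
  D: 0 + 2(37.08) = 74.16

74.2 mol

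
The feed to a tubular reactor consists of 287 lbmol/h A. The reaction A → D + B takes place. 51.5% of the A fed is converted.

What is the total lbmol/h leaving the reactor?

435 lbmol/h

A reacted = 0.515 × 287 = 147.8 lbmol/h; ν_A = −1, so ξ = 147.8/1 = 147.8 lbmol/h.
Outlet amounts (n = n₀ + ν ξ):
  A: 287 − 1(147.8) = 139.2
  D: 0 + 1(147.8) = 147.8
  B: 0 + 1(147.8) = 147.8
Total out = 139.2 + 147.8 + 147.8 = 434.8 lbmol/h.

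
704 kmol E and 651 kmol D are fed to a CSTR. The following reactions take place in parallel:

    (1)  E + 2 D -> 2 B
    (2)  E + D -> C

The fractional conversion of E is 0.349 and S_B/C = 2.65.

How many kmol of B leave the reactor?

Conversion of E: E consumed = 0.349 × 704 = 245.7 kmol = 1ξ₁ + 1ξ₂.
Selectivity: 2ξ₁ / (1ξ₂) = 2.65 → ξ₁ = 1.325 ξ₂.
Substitute: (1·1.325 + 1) ξ₂ = 245.7 → ξ₂ = 105.7 kmol, ξ₁ = 140 kmol.
Outlet amounts (n = n₀ + Σ ν·ξ):
  E: 704 − 1(140) − 1(105.7) = 458.3
  D: 651 − 2(140) − 1(105.7) = 265.3
  B: 0 + 2(140) = 280
  C: 0 + 1(105.7) = 105.7

280 kmol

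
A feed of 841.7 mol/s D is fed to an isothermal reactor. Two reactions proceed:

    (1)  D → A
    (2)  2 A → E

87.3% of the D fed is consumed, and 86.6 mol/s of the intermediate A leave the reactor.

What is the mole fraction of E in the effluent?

0.626

Conversion of D: D consumed = 1ξ₁ = 0.873 × 841.7 → ξ₁ = 734.8 mol/s.
A balance: n_A = 0 + 1ξ₁ − 2ξ₂ = 86.6 → ξ₂ = (1·734.8 − 86.6)/2 = 324.1 mol/s.
Outlet amounts (n = n₀ + Σ ν·ξ):
  D: 841.7 − 1(734.8) = 106.9
  A: 0 + 1(734.8) − 2(324.1) = 86.6
  E: 0 + 1(324.1) = 324.1
Total out = 517.6 mol/s; y_E = 324.1 / 517.6 = 0.6262.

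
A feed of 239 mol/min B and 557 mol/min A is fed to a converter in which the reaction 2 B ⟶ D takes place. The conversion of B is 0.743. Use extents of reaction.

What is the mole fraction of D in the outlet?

0.126

B reacted = 0.743 × 239 = 177.6 mol/min; ν_B = −2, so ξ = 177.6/2 = 88.79 mol/min.
Outlet amounts (n = n₀ + ν ξ):
  B: 239 − 2(88.79) = 61.42
  D: 0 + 1(88.79) = 88.79
  A: 557 (inert)
Total out = 707.2 mol/min; y_D = 88.79 / 707.2 = 0.1255.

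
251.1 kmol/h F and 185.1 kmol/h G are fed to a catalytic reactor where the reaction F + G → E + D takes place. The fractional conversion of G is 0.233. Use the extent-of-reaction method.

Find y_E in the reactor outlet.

G reacted = 0.233 × 185.1 = 43.13 kmol/h; ν_G = −1, so ξ = 43.13/1 = 43.13 kmol/h.
Outlet amounts (n = n₀ + ν ξ):
  F: 251.1 − 1(43.13) = 208
  G: 185.1 − 1(43.13) = 142
  E: 0 + 1(43.13) = 43.13
  D: 0 + 1(43.13) = 43.13
Total out = 436.2 kmol/h; y_E = 43.13 / 436.2 = 0.09887.

0.0989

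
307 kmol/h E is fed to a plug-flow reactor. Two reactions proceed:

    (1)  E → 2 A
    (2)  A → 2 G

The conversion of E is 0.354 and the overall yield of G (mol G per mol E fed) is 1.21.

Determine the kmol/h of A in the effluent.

31.6 kmol/h

Conversion of E: E consumed = 1ξ₁ = 0.354 × 307 → ξ₁ = 108.7 kmol/h.
Yield of G: 2ξ₂ / 307 = 1.21 → ξ₂ = 185.7 kmol/h.
Outlet amounts (n = n₀ + Σ ν·ξ):
  E: 307 − 1(108.7) = 198.3
  A: 0 + 2(108.7) − 1(185.7) = 31.62
  G: 0 + 2(185.7) = 371.5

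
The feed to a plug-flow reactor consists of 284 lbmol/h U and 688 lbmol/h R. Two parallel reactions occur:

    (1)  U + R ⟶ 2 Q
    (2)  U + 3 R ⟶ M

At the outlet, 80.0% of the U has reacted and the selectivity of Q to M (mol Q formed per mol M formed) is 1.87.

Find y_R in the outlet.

0.365

Conversion of U: U consumed = 0.8 × 284 = 227.2 lbmol/h = 1ξ₁ + 1ξ₂.
Selectivity: 2ξ₁ / (1ξ₂) = 1.87 → ξ₁ = 0.935 ξ₂.
Substitute: (1·0.935 + 1) ξ₂ = 227.2 → ξ₂ = 117.4 lbmol/h, ξ₁ = 109.8 lbmol/h.
Outlet amounts (n = n₀ + Σ ν·ξ):
  U: 284 − 1(109.8) − 1(117.4) = 56.8
  R: 688 − 1(109.8) − 3(117.4) = 226
  Q: 0 + 2(109.8) = 219.6
  M: 0 + 1(117.4) = 117.4
Total out = 619.8 lbmol/h; y_R = 226 / 619.8 = 0.3646.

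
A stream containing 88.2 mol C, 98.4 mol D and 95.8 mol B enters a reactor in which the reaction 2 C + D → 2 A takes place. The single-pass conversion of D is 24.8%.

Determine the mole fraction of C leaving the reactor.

D reacted = 0.248 × 98.4 = 24.4 mol; ν_D = −1, so ξ = 24.4/1 = 24.4 mol.
Outlet amounts (n = n₀ + ν ξ):
  C: 88.2 − 2(24.4) = 39.39
  D: 98.4 − 1(24.4) = 74
  A: 0 + 2(24.4) = 48.81
  B: 95.8 (inert)
Total out = 258 mol; y_C = 39.39 / 258 = 0.1527.

0.153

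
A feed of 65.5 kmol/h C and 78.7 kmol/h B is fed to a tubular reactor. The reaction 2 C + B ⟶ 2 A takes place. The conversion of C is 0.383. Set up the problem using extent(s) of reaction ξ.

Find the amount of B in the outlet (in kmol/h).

C reacted = 0.383 × 65.5 = 25.09 kmol/h; ν_C = −2, so ξ = 25.09/2 = 12.54 kmol/h.
Outlet amounts (n = n₀ + ν ξ):
  C: 65.5 − 2(12.54) = 40.41
  B: 78.7 − 1(12.54) = 66.16
  A: 0 + 2(12.54) = 25.09

66.2 kmol/h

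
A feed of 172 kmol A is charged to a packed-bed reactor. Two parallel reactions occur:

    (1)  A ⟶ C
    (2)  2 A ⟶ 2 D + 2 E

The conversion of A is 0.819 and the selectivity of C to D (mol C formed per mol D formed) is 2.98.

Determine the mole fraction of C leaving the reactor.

0.509

Conversion of A: A consumed = 0.819 × 172 = 140.9 kmol = 1ξ₁ + 2ξ₂.
Selectivity: 1ξ₁ / (2ξ₂) = 2.98 → ξ₁ = 5.96 ξ₂.
Substitute: (1·5.96 + 2) ξ₂ = 140.9 → ξ₂ = 17.7 kmol, ξ₁ = 105.5 kmol.
Outlet amounts (n = n₀ + Σ ν·ξ):
  A: 172 − 1(105.5) − 2(17.7) = 31.13
  C: 0 + 1(105.5) = 105.5
  D: 0 + 2(17.7) = 35.39
  E: 0 + 2(17.7) = 35.39
Total out = 207.4 kmol; y_C = 105.5 / 207.4 = 0.5086.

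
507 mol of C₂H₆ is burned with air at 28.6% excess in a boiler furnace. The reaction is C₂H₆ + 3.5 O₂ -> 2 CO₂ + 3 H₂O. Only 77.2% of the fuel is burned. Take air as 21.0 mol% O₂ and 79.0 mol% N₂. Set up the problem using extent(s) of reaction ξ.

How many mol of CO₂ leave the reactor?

Stoichiometric O₂ = 3.5 × 507 = 1774 mol; O₂ fed = 1774 × 1.286 = 2282 mol.
N₂ fed = 2282 × 79/21 = 8585 mol.
Fuel reacted = 0.772 × 507 → ξ = 391.4 mol.
Outlet (n = n₀ + ν ξ):
  C₂H₆: 507 − 1(391.4) = 115.6
  O₂: 2282 − 3.5(391.4) = 912.1
  N₂: 8585 (inert)
  CO₂: 0 + 2(391.4) = 782.8
  H₂O: 0 + 3(391.4) = 1174

783 mol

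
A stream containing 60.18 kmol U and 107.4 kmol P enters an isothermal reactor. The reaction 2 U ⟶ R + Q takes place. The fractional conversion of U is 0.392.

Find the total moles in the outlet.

168 kmol

U reacted = 0.392 × 60.18 = 23.59 kmol; ν_U = −2, so ξ = 23.59/2 = 11.8 kmol.
Outlet amounts (n = n₀ + ν ξ):
  U: 60.18 − 2(11.8) = 36.59
  R: 0 + 1(11.8) = 11.8
  Q: 0 + 1(11.8) = 11.8
  P: 107.4 (inert)
Total out = 36.59 + 11.8 + 11.8 + 107.4 = 167.6 kmol.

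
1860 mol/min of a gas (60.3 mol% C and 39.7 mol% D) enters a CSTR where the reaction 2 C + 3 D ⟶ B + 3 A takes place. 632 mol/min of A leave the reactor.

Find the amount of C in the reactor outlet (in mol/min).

700 mol/min

For A: n = n₀ + 3ξ → 632 = 0 + 3ξ, giving ξ = 210.7 mol/min.
Outlet amounts (n = n₀ + ν ξ):
  C: 1122 − 2(210.7) = 700.2
  D: 738.4 − 3(210.7) = 106.4
  B: 0 + 1(210.7) = 210.7
  A: 0 + 3(210.7) = 632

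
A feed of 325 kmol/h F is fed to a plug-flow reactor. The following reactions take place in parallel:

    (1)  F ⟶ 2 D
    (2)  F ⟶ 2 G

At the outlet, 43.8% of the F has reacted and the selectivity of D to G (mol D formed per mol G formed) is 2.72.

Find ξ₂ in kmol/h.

Conversion of F: F consumed = 0.438 × 325 = 142.3 kmol/h = 1ξ₁ + 1ξ₂.
Selectivity: 2ξ₁ / (2ξ₂) = 2.72 → ξ₁ = 2.72 ξ₂.
Substitute: (1·2.72 + 1) ξ₂ = 142.3 → ξ₂ = 38.27 kmol/h, ξ₁ = 104.1 kmol/h.
Outlet amounts (n = n₀ + Σ ν·ξ):
  F: 325 − 1(104.1) − 1(38.27) = 182.6
  D: 0 + 2(104.1) = 208.2
  G: 0 + 2(38.27) = 76.53

ξ₂ = 38.3 kmol/h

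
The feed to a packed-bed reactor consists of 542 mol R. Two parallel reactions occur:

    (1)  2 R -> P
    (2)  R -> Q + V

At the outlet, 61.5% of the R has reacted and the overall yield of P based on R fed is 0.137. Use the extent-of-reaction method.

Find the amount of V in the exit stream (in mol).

185 mol

Yield of P: 1ξ₁ / 542 = 0.137 → ξ₁ = 74.25 mol.
Conversion of R: 2ξ₁ + 1ξ₂ = 0.615 × 542 = 333.3 → ξ₂ = 184.8 mol.
Outlet amounts (n = n₀ + Σ ν·ξ):
  R: 542 − 2(74.25) − 1(184.8) = 208.7
  P: 0 + 1(74.25) = 74.25
  Q: 0 + 1(184.8) = 184.8
  V: 0 + 1(184.8) = 184.8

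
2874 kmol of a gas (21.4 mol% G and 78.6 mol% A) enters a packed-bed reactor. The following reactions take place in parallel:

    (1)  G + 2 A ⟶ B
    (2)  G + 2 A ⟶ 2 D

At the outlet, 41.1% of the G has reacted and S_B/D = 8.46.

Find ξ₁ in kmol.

ξ₁ = 239 kmol

Conversion of G: G consumed = 0.411 × 615 = 252.8 kmol = 1ξ₁ + 1ξ₂.
Selectivity: 1ξ₁ / (2ξ₂) = 8.46 → ξ₁ = 16.92 ξ₂.
Substitute: (1·16.92 + 1) ξ₂ = 252.8 → ξ₂ = 14.11 kmol, ξ₁ = 238.7 kmol.
Outlet amounts (n = n₀ + Σ ν·ξ):
  G: 615 − 1(238.7) − 1(14.11) = 362.3
  A: 2259 − 2(238.7) − 2(14.11) = 1753
  B: 0 + 1(238.7) = 238.7
  D: 0 + 2(14.11) = 28.21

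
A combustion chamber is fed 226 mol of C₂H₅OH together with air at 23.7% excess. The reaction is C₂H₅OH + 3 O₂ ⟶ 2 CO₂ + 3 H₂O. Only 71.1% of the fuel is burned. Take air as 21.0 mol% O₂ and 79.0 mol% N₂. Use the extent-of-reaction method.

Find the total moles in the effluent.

4380 mol

Stoichiometric O₂ = 3 × 226 = 678 mol; O₂ fed = 678 × 1.237 = 838.7 mol.
N₂ fed = 838.7 × 79/21 = 3155 mol.
Fuel reacted = 0.711 × 226 → ξ = 160.7 mol.
Outlet (n = n₀ + ν ξ):
  C₂H₅OH: 226 − 1(160.7) = 65.31
  O₂: 838.7 − 3(160.7) = 356.6
  N₂: 3155 (inert)
  CO₂: 0 + 2(160.7) = 321.4
  H₂O: 0 + 3(160.7) = 482.1
Total out = 65.31 + 356.6 + 3155 + 321.4 + 482.1 = 4380 mol.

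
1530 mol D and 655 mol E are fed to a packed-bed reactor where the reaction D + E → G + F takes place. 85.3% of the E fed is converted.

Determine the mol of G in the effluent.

E reacted = 0.853 × 655 = 558.7 mol; ν_E = −1, so ξ = 558.7/1 = 558.7 mol.
Outlet amounts (n = n₀ + ν ξ):
  D: 1530 − 1(558.7) = 971.3
  E: 655 − 1(558.7) = 96.28
  G: 0 + 1(558.7) = 558.7
  F: 0 + 1(558.7) = 558.7

559 mol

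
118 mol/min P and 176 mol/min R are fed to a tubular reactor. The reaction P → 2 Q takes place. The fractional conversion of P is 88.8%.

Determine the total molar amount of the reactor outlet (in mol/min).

P reacted = 0.888 × 118 = 104.8 mol/min; ν_P = −1, so ξ = 104.8/1 = 104.8 mol/min.
Outlet amounts (n = n₀ + ν ξ):
  P: 118 − 1(104.8) = 13.22
  Q: 0 + 2(104.8) = 209.6
  R: 176 (inert)
Total out = 13.22 + 209.6 + 176 = 398.8 mol/min.

399 mol/min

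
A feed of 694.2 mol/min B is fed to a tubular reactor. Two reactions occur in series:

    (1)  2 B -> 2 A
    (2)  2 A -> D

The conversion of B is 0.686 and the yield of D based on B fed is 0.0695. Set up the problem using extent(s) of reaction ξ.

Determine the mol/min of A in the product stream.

Conversion of B: B consumed = 2ξ₁ = 0.686 × 694.2 → ξ₁ = 238.1 mol/min.
Yield of D: 1ξ₂ / 694.2 = 0.0695 → ξ₂ = 48.25 mol/min.
Outlet amounts (n = n₀ + Σ ν·ξ):
  B: 694.2 − 2(238.1) = 218
  A: 0 + 2(238.1) − 2(48.25) = 379.7
  D: 0 + 1(48.25) = 48.25

380 mol/min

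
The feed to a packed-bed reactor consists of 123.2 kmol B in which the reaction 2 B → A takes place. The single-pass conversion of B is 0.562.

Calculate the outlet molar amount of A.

34.6 kmol

B reacted = 0.562 × 123.2 = 69.24 kmol; ν_B = −2, so ξ = 69.24/2 = 34.62 kmol.
Outlet amounts (n = n₀ + ν ξ):
  B: 123.2 − 2(34.62) = 53.96
  A: 0 + 1(34.62) = 34.62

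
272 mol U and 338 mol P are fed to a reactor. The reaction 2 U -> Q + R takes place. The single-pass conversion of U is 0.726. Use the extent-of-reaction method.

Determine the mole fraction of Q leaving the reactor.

0.162

U reacted = 0.726 × 272 = 197.5 mol; ν_U = −2, so ξ = 197.5/2 = 98.74 mol.
Outlet amounts (n = n₀ + ν ξ):
  U: 272 − 2(98.74) = 74.53
  Q: 0 + 1(98.74) = 98.74
  R: 0 + 1(98.74) = 98.74
  P: 338 (inert)
Total out = 610 mol; y_Q = 98.74 / 610 = 0.1619.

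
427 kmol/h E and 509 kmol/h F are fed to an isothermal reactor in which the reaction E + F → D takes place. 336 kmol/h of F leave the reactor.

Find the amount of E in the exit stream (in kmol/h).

For F: n = n₀ − 1ξ → 336 = 509 − 1ξ, giving ξ = 173 kmol/h.
Outlet amounts (n = n₀ + ν ξ):
  E: 427 − 1(173) = 254
  F: 509 − 1(173) = 336
  D: 0 + 1(173) = 173

254 kmol/h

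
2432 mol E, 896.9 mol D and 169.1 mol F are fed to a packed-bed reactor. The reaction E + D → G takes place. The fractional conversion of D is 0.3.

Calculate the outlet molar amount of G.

269 mol

D reacted = 0.3 × 896.9 = 269.1 mol; ν_D = −1, so ξ = 269.1/1 = 269.1 mol.
Outlet amounts (n = n₀ + ν ξ):
  E: 2432 − 1(269.1) = 2163
  D: 896.9 − 1(269.1) = 627.8
  G: 0 + 1(269.1) = 269.1
  F: 169.1 (inert)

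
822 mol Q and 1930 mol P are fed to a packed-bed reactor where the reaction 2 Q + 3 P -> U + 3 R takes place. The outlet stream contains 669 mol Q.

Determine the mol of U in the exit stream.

For Q: n = n₀ − 2ξ → 669 = 822 − 2ξ, giving ξ = 76.5 mol.
Outlet amounts (n = n₀ + ν ξ):
  Q: 822 − 2(76.5) = 669
  P: 1930 − 3(76.5) = 1700
  U: 0 + 1(76.5) = 76.5
  R: 0 + 3(76.5) = 229.5

76.5 mol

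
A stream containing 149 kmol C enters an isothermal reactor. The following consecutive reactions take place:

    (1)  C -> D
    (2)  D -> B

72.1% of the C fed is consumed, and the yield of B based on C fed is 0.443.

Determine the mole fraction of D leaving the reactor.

Conversion of C: C consumed = 1ξ₁ = 0.721 × 149 → ξ₁ = 107.4 kmol.
Yield of B: 1ξ₂ / 149 = 0.443 → ξ₂ = 66.01 kmol.
Outlet amounts (n = n₀ + Σ ν·ξ):
  C: 149 − 1(107.4) = 41.57
  D: 0 + 1(107.4) − 1(66.01) = 41.42
  B: 0 + 1(66.01) = 66.01
Total out = 149 kmol; y_D = 41.42 / 149 = 0.278.

0.278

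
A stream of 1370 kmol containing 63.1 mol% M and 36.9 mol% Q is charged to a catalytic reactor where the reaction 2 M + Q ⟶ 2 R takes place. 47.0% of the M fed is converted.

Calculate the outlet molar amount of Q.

302 kmol

M reacted = 0.47 × 864.5 = 406.3 kmol; ν_M = −2, so ξ = 406.3/2 = 203.2 kmol.
Outlet amounts (n = n₀ + ν ξ):
  M: 864.5 − 2(203.2) = 458.2
  Q: 505.5 − 1(203.2) = 302.4
  R: 0 + 2(203.2) = 406.3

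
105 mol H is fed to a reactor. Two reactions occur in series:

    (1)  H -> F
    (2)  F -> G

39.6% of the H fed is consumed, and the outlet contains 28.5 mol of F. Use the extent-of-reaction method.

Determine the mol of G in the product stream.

Conversion of H: H consumed = 1ξ₁ = 0.396 × 105 → ξ₁ = 41.58 mol.
F balance: n_F = 0 + 1ξ₁ − 1ξ₂ = 28.5 → ξ₂ = (1·41.58 − 28.5)/1 = 13.08 mol.
Outlet amounts (n = n₀ + Σ ν·ξ):
  H: 105 − 1(41.58) = 63.42
  F: 0 + 1(41.58) − 1(13.08) = 28.5
  G: 0 + 1(13.08) = 13.08

13.1 mol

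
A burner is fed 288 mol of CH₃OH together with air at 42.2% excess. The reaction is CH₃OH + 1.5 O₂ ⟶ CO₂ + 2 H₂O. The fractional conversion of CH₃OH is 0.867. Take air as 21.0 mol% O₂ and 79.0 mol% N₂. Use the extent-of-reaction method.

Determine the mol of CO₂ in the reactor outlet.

Stoichiometric O₂ = 1.5 × 288 = 432 mol; O₂ fed = 432 × 1.422 = 614.3 mol.
N₂ fed = 614.3 × 79/21 = 2311 mol.
Fuel reacted = 0.867 × 288 → ξ = 249.7 mol.
Outlet (n = n₀ + ν ξ):
  CH₃OH: 288 − 1(249.7) = 38.3
  O₂: 614.3 − 1.5(249.7) = 239.8
  N₂: 2311 (inert)
  CO₂: 0 + 1(249.7) = 249.7
  H₂O: 0 + 2(249.7) = 499.4

250 mol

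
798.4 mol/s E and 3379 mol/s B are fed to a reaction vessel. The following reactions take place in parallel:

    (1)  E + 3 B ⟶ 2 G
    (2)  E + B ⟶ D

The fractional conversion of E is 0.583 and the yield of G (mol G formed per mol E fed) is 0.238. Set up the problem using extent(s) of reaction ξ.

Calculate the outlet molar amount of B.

2720 mol/s

Yield of G: 2ξ₁ / 798.4 = 0.238 → ξ₁ = 95.01 mol/s.
Conversion of E: 1ξ₁ + 1ξ₂ = 0.583 × 798.4 = 465.5 → ξ₂ = 370.5 mol/s.
Outlet amounts (n = n₀ + Σ ν·ξ):
  E: 798.4 − 1(95.01) − 1(370.5) = 332.9
  B: 3379 − 3(95.01) − 1(370.5) = 2724
  G: 0 + 2(95.01) = 190
  D: 0 + 1(370.5) = 370.5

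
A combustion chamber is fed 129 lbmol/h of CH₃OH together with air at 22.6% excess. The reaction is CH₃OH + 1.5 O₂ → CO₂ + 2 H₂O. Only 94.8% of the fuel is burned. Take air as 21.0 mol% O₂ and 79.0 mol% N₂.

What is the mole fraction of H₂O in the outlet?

0.185

Stoichiometric O₂ = 1.5 × 129 = 193.5 lbmol/h; O₂ fed = 193.5 × 1.226 = 237.2 lbmol/h.
N₂ fed = 237.2 × 79/21 = 892.4 lbmol/h.
Fuel reacted = 0.948 × 129 → ξ = 122.3 lbmol/h.
Outlet (n = n₀ + ν ξ):
  CH₃OH: 129 − 1(122.3) = 6.708
  O₂: 237.2 − 1.5(122.3) = 53.79
  N₂: 892.4 (inert)
  CO₂: 0 + 1(122.3) = 122.3
  H₂O: 0 + 2(122.3) = 244.6
Total out = 1320 lbmol/h; y_H₂O = 244.6 / 1320 = 0.1853.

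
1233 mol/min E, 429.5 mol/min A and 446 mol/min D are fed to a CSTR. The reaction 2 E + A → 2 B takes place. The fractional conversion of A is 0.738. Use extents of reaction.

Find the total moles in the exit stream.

1790 mol/min

A reacted = 0.738 × 429.5 = 317 mol/min; ν_A = −1, so ξ = 317/1 = 317 mol/min.
Outlet amounts (n = n₀ + ν ξ):
  E: 1233 − 2(317) = 599.1
  A: 429.5 − 1(317) = 112.5
  B: 0 + 2(317) = 633.9
  D: 446 (inert)
Total out = 599.1 + 112.5 + 633.9 + 446 = 1792 mol/min.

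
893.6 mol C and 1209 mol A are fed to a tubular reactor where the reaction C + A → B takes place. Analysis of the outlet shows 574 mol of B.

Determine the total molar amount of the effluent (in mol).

For B: n = n₀ + 1ξ → 574 = 0 + 1ξ, giving ξ = 574 mol.
Outlet amounts (n = n₀ + ν ξ):
  C: 893.6 − 1(574) = 319.6
  A: 1209 − 1(574) = 635
  B: 0 + 1(574) = 574
Total out = 319.6 + 635 + 574 = 1529 mol.

1530 mol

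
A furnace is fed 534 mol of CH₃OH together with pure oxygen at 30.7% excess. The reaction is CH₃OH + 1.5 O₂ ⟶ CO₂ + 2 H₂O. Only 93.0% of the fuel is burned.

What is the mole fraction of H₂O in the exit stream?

0.543

Stoichiometric O₂ = 1.5 × 534 = 801 mol; O₂ fed = 801 × 1.307 = 1047 mol.
Fuel reacted = 0.93 × 534 → ξ = 496.6 mol.
Outlet (n = n₀ + ν ξ):
  CH₃OH: 534 − 1(496.6) = 37.38
  O₂: 1047 − 1.5(496.6) = 302
  CO₂: 0 + 1(496.6) = 496.6
  H₂O: 0 + 2(496.6) = 993.2
Total out = 1829 mol; y_H₂O = 993.2 / 1829 = 0.543.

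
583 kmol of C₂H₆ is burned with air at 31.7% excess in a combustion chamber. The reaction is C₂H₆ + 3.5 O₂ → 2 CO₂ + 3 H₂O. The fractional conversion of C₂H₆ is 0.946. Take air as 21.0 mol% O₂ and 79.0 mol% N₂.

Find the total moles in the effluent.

13700 kmol

Stoichiometric O₂ = 3.5 × 583 = 2040 kmol; O₂ fed = 2040 × 1.317 = 2687 kmol.
N₂ fed = 2687 × 79/21 = 10110 kmol.
Fuel reacted = 0.946 × 583 → ξ = 551.5 kmol.
Outlet (n = n₀ + ν ξ):
  C₂H₆: 583 − 1(551.5) = 31.48
  O₂: 2687 − 3.5(551.5) = 757
  N₂: 10110 (inert)
  CO₂: 0 + 2(551.5) = 1103
  H₂O: 0 + 3(551.5) = 1655
Total out = 31.48 + 757 + 10110 + 1103 + 1655 = 13660 kmol.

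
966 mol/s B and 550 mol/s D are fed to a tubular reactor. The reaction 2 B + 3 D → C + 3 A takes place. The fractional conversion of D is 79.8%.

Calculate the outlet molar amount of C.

146 mol/s

D reacted = 0.798 × 550 = 438.9 mol/s; ν_D = −3, so ξ = 438.9/3 = 146.3 mol/s.
Outlet amounts (n = n₀ + ν ξ):
  B: 966 − 2(146.3) = 673.4
  D: 550 − 3(146.3) = 111.1
  C: 0 + 1(146.3) = 146.3
  A: 0 + 3(146.3) = 438.9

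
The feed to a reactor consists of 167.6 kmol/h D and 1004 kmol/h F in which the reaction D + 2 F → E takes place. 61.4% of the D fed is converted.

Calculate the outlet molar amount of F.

798 kmol/h

D reacted = 0.614 × 167.6 = 102.9 kmol/h; ν_D = −1, so ξ = 102.9/1 = 102.9 kmol/h.
Outlet amounts (n = n₀ + ν ξ):
  D: 167.6 − 1(102.9) = 64.69
  F: 1004 − 2(102.9) = 798.2
  E: 0 + 1(102.9) = 102.9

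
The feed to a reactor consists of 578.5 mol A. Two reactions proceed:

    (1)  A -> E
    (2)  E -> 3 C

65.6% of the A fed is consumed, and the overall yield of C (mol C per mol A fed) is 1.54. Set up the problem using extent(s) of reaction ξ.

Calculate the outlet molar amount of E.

Conversion of A: A consumed = 1ξ₁ = 0.656 × 578.5 → ξ₁ = 379.5 mol.
Yield of C: 3ξ₂ / 578.5 = 1.54 → ξ₂ = 297 mol.
Outlet amounts (n = n₀ + Σ ν·ξ):
  A: 578.5 − 1(379.5) = 199
  E: 0 + 1(379.5) − 1(297) = 82.53
  C: 0 + 3(297) = 890.9

82.5 mol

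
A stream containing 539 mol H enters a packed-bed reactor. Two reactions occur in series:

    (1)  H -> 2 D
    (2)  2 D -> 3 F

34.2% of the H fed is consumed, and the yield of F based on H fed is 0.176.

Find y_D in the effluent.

0.405

Conversion of H: H consumed = 1ξ₁ = 0.342 × 539 → ξ₁ = 184.3 mol.
Yield of F: 3ξ₂ / 539 = 0.176 → ξ₂ = 31.62 mol.
Outlet amounts (n = n₀ + Σ ν·ξ):
  H: 539 − 1(184.3) = 354.7
  D: 0 + 2(184.3) − 2(31.62) = 305.4
  F: 0 + 3(31.62) = 94.86
Total out = 755 mol; y_D = 305.4 / 755 = 0.4046.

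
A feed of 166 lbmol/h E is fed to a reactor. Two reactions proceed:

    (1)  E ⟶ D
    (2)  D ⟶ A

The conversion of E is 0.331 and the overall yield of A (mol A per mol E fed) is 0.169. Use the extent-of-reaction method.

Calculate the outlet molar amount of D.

26.9 lbmol/h

Conversion of E: E consumed = 1ξ₁ = 0.331 × 166 → ξ₁ = 54.95 lbmol/h.
Yield of A: 1ξ₂ / 166 = 0.169 → ξ₂ = 28.05 lbmol/h.
Outlet amounts (n = n₀ + Σ ν·ξ):
  E: 166 − 1(54.95) = 111.1
  D: 0 + 1(54.95) − 1(28.05) = 26.89
  A: 0 + 1(28.05) = 28.05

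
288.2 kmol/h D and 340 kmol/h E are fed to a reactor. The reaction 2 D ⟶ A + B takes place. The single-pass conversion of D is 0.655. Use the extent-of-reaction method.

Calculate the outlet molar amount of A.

94.4 kmol/h

D reacted = 0.655 × 288.2 = 188.8 kmol/h; ν_D = −2, so ξ = 188.8/2 = 94.39 kmol/h.
Outlet amounts (n = n₀ + ν ξ):
  D: 288.2 − 2(94.39) = 99.43
  A: 0 + 1(94.39) = 94.39
  B: 0 + 1(94.39) = 94.39
  E: 340 (inert)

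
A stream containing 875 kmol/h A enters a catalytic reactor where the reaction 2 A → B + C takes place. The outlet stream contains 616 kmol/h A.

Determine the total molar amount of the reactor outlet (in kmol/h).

For A: n = n₀ − 2ξ → 616 = 875 − 2ξ, giving ξ = 129.5 kmol/h.
Outlet amounts (n = n₀ + ν ξ):
  A: 875 − 2(129.5) = 616
  B: 0 + 1(129.5) = 129.5
  C: 0 + 1(129.5) = 129.5
Total out = 616 + 129.5 + 129.5 = 875 kmol/h.

875 kmol/h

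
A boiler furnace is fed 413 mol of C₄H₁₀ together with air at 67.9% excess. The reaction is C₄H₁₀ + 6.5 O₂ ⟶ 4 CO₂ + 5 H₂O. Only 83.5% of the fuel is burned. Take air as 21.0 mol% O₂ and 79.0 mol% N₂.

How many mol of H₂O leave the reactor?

1720 mol

Stoichiometric O₂ = 6.5 × 413 = 2684 mol; O₂ fed = 2684 × 1.679 = 4507 mol.
N₂ fed = 4507 × 79/21 = 16960 mol.
Fuel reacted = 0.835 × 413 → ξ = 344.9 mol.
Outlet (n = n₀ + ν ξ):
  C₄H₁₀: 413 − 1(344.9) = 68.15
  O₂: 4507 − 6.5(344.9) = 2266
  N₂: 16960 (inert)
  CO₂: 0 + 4(344.9) = 1379
  H₂O: 0 + 5(344.9) = 1724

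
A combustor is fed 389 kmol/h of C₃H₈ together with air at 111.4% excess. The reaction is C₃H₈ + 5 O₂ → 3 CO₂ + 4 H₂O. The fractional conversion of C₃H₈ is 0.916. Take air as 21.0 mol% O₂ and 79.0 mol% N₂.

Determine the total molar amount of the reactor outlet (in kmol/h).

Stoichiometric O₂ = 5 × 389 = 1945 kmol/h; O₂ fed = 1945 × 2.114 = 4112 kmol/h.
N₂ fed = 4112 × 79/21 = 15470 kmol/h.
Fuel reacted = 0.916 × 389 → ξ = 356.3 kmol/h.
Outlet (n = n₀ + ν ξ):
  C₃H₈: 389 − 1(356.3) = 32.68
  O₂: 4112 − 5(356.3) = 2330
  N₂: 15470 (inert)
  CO₂: 0 + 3(356.3) = 1069
  H₂O: 0 + 4(356.3) = 1425
Total out = 32.68 + 2330 + 15470 + 1069 + 1425 = 20320 kmol/h.

20300 kmol/h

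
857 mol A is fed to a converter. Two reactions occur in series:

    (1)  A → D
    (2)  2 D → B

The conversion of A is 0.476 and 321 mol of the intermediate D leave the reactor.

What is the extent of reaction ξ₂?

Conversion of A: A consumed = 1ξ₁ = 0.476 × 857 → ξ₁ = 407.9 mol.
D balance: n_D = 0 + 1ξ₁ − 2ξ₂ = 321 → ξ₂ = (1·407.9 − 321)/2 = 43.47 mol.
Outlet amounts (n = n₀ + Σ ν·ξ):
  A: 857 − 1(407.9) = 449.1
  D: 0 + 1(407.9) − 2(43.47) = 321
  B: 0 + 1(43.47) = 43.47

ξ₂ = 43.5 mol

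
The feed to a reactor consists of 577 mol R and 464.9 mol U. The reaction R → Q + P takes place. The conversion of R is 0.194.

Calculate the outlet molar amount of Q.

112 mol

R reacted = 0.194 × 577 = 111.9 mol; ν_R = −1, so ξ = 111.9/1 = 111.9 mol.
Outlet amounts (n = n₀ + ν ξ):
  R: 577 − 1(111.9) = 465.1
  Q: 0 + 1(111.9) = 111.9
  P: 0 + 1(111.9) = 111.9
  U: 464.9 (inert)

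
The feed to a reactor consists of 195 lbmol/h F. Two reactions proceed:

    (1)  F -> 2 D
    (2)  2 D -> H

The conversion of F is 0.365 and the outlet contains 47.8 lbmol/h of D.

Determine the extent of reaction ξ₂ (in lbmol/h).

ξ₂ = 47.3 lbmol/h

Conversion of F: F consumed = 1ξ₁ = 0.365 × 195 → ξ₁ = 71.17 lbmol/h.
D balance: n_D = 0 + 2ξ₁ − 2ξ₂ = 47.8 → ξ₂ = (2·71.17 − 47.8)/2 = 47.27 lbmol/h.
Outlet amounts (n = n₀ + Σ ν·ξ):
  F: 195 − 1(71.17) = 123.8
  D: 0 + 2(71.17) − 2(47.27) = 47.8
  H: 0 + 1(47.27) = 47.27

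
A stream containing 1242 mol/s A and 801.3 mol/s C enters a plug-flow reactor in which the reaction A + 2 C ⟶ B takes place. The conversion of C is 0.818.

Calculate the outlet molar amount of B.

C reacted = 0.818 × 801.3 = 655.5 mol/s; ν_C = −2, so ξ = 655.5/2 = 327.7 mol/s.
Outlet amounts (n = n₀ + ν ξ):
  A: 1242 − 1(327.7) = 914.3
  C: 801.3 − 2(327.7) = 145.8
  B: 0 + 1(327.7) = 327.7

328 mol/s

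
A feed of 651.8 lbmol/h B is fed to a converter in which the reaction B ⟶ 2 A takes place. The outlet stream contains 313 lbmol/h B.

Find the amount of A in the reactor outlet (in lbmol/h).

678 lbmol/h

For B: n = n₀ − 1ξ → 313 = 651.8 − 1ξ, giving ξ = 338.8 lbmol/h.
Outlet amounts (n = n₀ + ν ξ):
  B: 651.8 − 1(338.8) = 313
  A: 0 + 2(338.8) = 677.6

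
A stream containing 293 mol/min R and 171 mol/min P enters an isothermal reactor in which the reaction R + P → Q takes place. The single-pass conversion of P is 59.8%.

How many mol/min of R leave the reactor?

191 mol/min

P reacted = 0.598 × 171 = 102.3 mol/min; ν_P = −1, so ξ = 102.3/1 = 102.3 mol/min.
Outlet amounts (n = n₀ + ν ξ):
  R: 293 − 1(102.3) = 190.7
  P: 171 − 1(102.3) = 68.74
  Q: 0 + 1(102.3) = 102.3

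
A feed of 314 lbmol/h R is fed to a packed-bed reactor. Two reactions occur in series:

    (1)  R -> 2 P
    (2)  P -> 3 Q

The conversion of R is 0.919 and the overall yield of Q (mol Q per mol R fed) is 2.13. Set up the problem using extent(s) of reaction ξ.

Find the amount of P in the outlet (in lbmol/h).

Conversion of R: R consumed = 1ξ₁ = 0.919 × 314 → ξ₁ = 288.6 lbmol/h.
Yield of Q: 3ξ₂ / 314 = 2.13 → ξ₂ = 222.9 lbmol/h.
Outlet amounts (n = n₀ + Σ ν·ξ):
  R: 314 − 1(288.6) = 25.43
  P: 0 + 2(288.6) − 1(222.9) = 354.2
  Q: 0 + 3(222.9) = 668.8

354 lbmol/h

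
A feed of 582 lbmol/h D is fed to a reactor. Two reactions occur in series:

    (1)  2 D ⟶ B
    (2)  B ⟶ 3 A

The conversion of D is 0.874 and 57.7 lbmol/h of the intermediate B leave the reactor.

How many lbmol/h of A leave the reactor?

Conversion of D: D consumed = 2ξ₁ = 0.874 × 582 → ξ₁ = 254.3 lbmol/h.
B balance: n_B = 0 + 1ξ₁ − 1ξ₂ = 57.7 → ξ₂ = (1·254.3 − 57.7)/1 = 196.6 lbmol/h.
Outlet amounts (n = n₀ + Σ ν·ξ):
  D: 582 − 2(254.3) = 73.33
  B: 0 + 1(254.3) − 1(196.6) = 57.7
  A: 0 + 3(196.6) = 589.9

590 lbmol/h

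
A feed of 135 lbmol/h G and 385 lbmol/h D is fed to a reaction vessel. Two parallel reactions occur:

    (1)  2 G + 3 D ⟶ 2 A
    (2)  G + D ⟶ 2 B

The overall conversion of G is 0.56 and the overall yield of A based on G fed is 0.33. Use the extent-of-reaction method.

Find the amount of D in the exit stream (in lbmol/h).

Yield of A: 2ξ₁ / 135 = 0.33 → ξ₁ = 22.28 lbmol/h.
Conversion of G: 2ξ₁ + 1ξ₂ = 0.56 × 135 = 75.6 → ξ₂ = 31.05 lbmol/h.
Outlet amounts (n = n₀ + Σ ν·ξ):
  G: 135 − 2(22.28) − 1(31.05) = 59.4
  D: 385 − 3(22.28) − 1(31.05) = 287.1
  A: 0 + 2(22.28) = 44.55
  B: 0 + 2(31.05) = 62.1

287 lbmol/h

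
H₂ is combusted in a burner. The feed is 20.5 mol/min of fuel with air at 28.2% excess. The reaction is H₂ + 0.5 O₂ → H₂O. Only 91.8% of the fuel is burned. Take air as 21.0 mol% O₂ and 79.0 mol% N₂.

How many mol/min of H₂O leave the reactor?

18.8 mol/min

Stoichiometric O₂ = 0.5 × 20.5 = 10.25 mol/min; O₂ fed = 10.25 × 1.282 = 13.14 mol/min.
N₂ fed = 13.14 × 79/21 = 49.43 mol/min.
Fuel reacted = 0.918 × 20.5 → ξ = 18.82 mol/min.
Outlet (n = n₀ + ν ξ):
  H₂: 20.5 − 1(18.82) = 1.681
  O₂: 13.14 − 0.5(18.82) = 3.731
  N₂: 49.43 (inert)
  H₂O: 0 + 1(18.82) = 18.82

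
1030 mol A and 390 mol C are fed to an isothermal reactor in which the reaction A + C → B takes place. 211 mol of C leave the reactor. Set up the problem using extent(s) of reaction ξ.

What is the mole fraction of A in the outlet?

For C: n = n₀ − 1ξ → 211 = 390 − 1ξ, giving ξ = 179 mol.
Outlet amounts (n = n₀ + ν ξ):
  A: 1030 − 1(179) = 851
  C: 390 − 1(179) = 211
  B: 0 + 1(179) = 179
Total out = 1241 mol; y_A = 851 / 1241 = 0.6857.

0.686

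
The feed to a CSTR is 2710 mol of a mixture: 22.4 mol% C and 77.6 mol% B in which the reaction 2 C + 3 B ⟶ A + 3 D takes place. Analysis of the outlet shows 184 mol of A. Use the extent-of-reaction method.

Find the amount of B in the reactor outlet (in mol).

For A: n = n₀ + 1ξ → 184 = 0 + 1ξ, giving ξ = 184 mol.
Outlet amounts (n = n₀ + ν ξ):
  C: 607 − 2(184) = 239
  B: 2103 − 3(184) = 1551
  A: 0 + 1(184) = 184
  D: 0 + 3(184) = 552

1550 mol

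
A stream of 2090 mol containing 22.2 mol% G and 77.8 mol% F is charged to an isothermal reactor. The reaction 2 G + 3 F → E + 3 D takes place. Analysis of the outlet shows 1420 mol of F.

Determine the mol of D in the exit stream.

206 mol

For F: n = n₀ − 3ξ → 1420 = 1626 − 3ξ, giving ξ = 68.67 mol.
Outlet amounts (n = n₀ + ν ξ):
  G: 464 − 2(68.67) = 326.6
  F: 1626 − 3(68.67) = 1420
  E: 0 + 1(68.67) = 68.67
  D: 0 + 3(68.67) = 206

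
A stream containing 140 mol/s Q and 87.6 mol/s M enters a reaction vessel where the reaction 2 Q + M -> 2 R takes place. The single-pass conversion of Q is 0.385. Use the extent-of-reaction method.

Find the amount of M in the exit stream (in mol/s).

Q reacted = 0.385 × 140 = 53.9 mol/s; ν_Q = −2, so ξ = 53.9/2 = 26.95 mol/s.
Outlet amounts (n = n₀ + ν ξ):
  Q: 140 − 2(26.95) = 86.1
  M: 87.6 − 1(26.95) = 60.65
  R: 0 + 2(26.95) = 53.9

60.6 mol/s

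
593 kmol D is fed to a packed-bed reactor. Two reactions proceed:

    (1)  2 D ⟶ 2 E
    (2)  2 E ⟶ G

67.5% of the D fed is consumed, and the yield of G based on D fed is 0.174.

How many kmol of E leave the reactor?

Conversion of D: D consumed = 2ξ₁ = 0.675 × 593 → ξ₁ = 200.1 kmol.
Yield of G: 1ξ₂ / 593 = 0.174 → ξ₂ = 103.2 kmol.
Outlet amounts (n = n₀ + Σ ν·ξ):
  D: 593 − 2(200.1) = 192.7
  E: 0 + 2(200.1) − 2(103.2) = 193.9
  G: 0 + 1(103.2) = 103.2

194 kmol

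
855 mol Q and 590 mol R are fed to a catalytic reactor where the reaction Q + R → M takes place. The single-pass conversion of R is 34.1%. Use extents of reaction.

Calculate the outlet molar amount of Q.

R reacted = 0.341 × 590 = 201.2 mol; ν_R = −1, so ξ = 201.2/1 = 201.2 mol.
Outlet amounts (n = n₀ + ν ξ):
  Q: 855 − 1(201.2) = 653.8
  R: 590 − 1(201.2) = 388.8
  M: 0 + 1(201.2) = 201.2

654 mol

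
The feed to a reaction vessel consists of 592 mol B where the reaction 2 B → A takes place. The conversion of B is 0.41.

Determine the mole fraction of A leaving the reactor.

0.258

B reacted = 0.41 × 592 = 242.7 mol; ν_B = −2, so ξ = 242.7/2 = 121.4 mol.
Outlet amounts (n = n₀ + ν ξ):
  B: 592 − 2(121.4) = 349.3
  A: 0 + 1(121.4) = 121.4
Total out = 470.6 mol; y_A = 121.4 / 470.6 = 0.2579.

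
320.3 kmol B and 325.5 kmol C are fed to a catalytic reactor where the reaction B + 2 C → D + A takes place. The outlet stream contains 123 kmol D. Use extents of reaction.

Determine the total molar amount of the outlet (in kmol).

For D: n = n₀ + 1ξ → 123 = 0 + 1ξ, giving ξ = 123 kmol.
Outlet amounts (n = n₀ + ν ξ):
  B: 320.3 − 1(123) = 197.3
  C: 325.5 − 2(123) = 79.5
  D: 0 + 1(123) = 123
  A: 0 + 1(123) = 123
Total out = 197.3 + 79.5 + 123 + 123 = 522.8 kmol.

523 kmol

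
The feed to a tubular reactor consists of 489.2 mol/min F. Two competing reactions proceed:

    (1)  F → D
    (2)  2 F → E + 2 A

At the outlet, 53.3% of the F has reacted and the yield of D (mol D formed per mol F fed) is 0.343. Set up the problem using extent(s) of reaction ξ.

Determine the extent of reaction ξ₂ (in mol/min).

Yield of D: 1ξ₁ / 489.2 = 0.343 → ξ₁ = 167.8 mol/min.
Conversion of F: 1ξ₁ + 2ξ₂ = 0.533 × 489.2 = 260.7 → ξ₂ = 46.47 mol/min.
Outlet amounts (n = n₀ + Σ ν·ξ):
  F: 489.2 − 1(167.8) − 2(46.47) = 228.5
  D: 0 + 1(167.8) = 167.8
  E: 0 + 1(46.47) = 46.47
  A: 0 + 2(46.47) = 92.95

ξ₂ = 46.5 mol/min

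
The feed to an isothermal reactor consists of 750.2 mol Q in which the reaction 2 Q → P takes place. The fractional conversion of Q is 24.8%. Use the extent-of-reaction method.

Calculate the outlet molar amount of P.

93 mol

Q reacted = 0.248 × 750.2 = 186 mol; ν_Q = −2, so ξ = 186/2 = 93.02 mol.
Outlet amounts (n = n₀ + ν ξ):
  Q: 750.2 − 2(93.02) = 564.2
  P: 0 + 1(93.02) = 93.02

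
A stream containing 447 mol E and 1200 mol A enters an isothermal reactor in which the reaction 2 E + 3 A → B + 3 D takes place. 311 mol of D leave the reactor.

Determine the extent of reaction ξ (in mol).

ξ = 104 mol

For D: n = n₀ + 3ξ → 311 = 0 + 3ξ, giving ξ = 103.7 mol.
Outlet amounts (n = n₀ + ν ξ):
  E: 447 − 2(103.7) = 239.7
  A: 1200 − 3(103.7) = 889
  B: 0 + 1(103.7) = 103.7
  D: 0 + 3(103.7) = 311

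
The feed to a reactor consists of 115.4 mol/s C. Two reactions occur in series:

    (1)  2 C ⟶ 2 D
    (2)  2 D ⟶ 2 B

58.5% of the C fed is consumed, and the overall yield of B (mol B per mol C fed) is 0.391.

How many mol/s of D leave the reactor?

Conversion of C: C consumed = 2ξ₁ = 0.585 × 115.4 → ξ₁ = 33.75 mol/s.
Yield of B: 2ξ₂ / 115.4 = 0.391 → ξ₂ = 22.56 mol/s.
Outlet amounts (n = n₀ + Σ ν·ξ):
  C: 115.4 − 2(33.75) = 47.89
  D: 0 + 2(33.75) − 2(22.56) = 22.39
  B: 0 + 2(22.56) = 45.12

22.4 mol/s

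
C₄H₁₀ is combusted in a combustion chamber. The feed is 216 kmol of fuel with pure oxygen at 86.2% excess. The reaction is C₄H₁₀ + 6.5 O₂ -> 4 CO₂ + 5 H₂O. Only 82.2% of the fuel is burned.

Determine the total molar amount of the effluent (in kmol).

Stoichiometric O₂ = 6.5 × 216 = 1404 kmol; O₂ fed = 1404 × 1.862 = 2614 kmol.
Fuel reacted = 0.822 × 216 → ξ = 177.6 kmol.
Outlet (n = n₀ + ν ξ):
  C₄H₁₀: 216 − 1(177.6) = 38.45
  O₂: 2614 − 6.5(177.6) = 1460
  CO₂: 0 + 4(177.6) = 710.2
  H₂O: 0 + 5(177.6) = 887.8
Total out = 38.45 + 1460 + 710.2 + 887.8 = 3097 kmol.

3100 kmol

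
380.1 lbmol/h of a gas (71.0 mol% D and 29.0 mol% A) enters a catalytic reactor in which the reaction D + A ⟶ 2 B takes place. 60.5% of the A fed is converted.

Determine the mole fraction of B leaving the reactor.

0.351

A reacted = 0.605 × 110.2 = 66.69 lbmol/h; ν_A = −1, so ξ = 66.69/1 = 66.69 lbmol/h.
Outlet amounts (n = n₀ + ν ξ):
  D: 269.9 − 1(66.69) = 203.2
  A: 110.2 − 1(66.69) = 43.54
  B: 0 + 2(66.69) = 133.4
Total out = 380.1 lbmol/h; y_B = 133.4 / 380.1 = 0.3509.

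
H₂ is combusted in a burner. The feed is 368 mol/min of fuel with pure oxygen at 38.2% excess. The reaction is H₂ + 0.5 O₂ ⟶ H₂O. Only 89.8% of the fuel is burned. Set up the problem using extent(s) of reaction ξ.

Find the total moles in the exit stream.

457 mol/min

Stoichiometric O₂ = 0.5 × 368 = 184 mol/min; O₂ fed = 184 × 1.382 = 254.3 mol/min.
Fuel reacted = 0.898 × 368 → ξ = 330.5 mol/min.
Outlet (n = n₀ + ν ξ):
  H₂: 368 − 1(330.5) = 37.54
  O₂: 254.3 − 0.5(330.5) = 89.06
  H₂O: 0 + 1(330.5) = 330.5
Total out = 37.54 + 89.06 + 330.5 = 457.1 mol/min.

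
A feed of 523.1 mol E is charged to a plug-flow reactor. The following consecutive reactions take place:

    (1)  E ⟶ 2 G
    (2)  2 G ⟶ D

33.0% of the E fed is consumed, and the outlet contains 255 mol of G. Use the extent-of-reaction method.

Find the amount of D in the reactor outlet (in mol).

Conversion of E: E consumed = 1ξ₁ = 0.33 × 523.1 → ξ₁ = 172.6 mol.
G balance: n_G = 0 + 2ξ₁ − 2ξ₂ = 255 → ξ₂ = (2·172.6 − 255)/2 = 45.12 mol.
Outlet amounts (n = n₀ + Σ ν·ξ):
  E: 523.1 − 1(172.6) = 350.5
  G: 0 + 2(172.6) − 2(45.12) = 255
  D: 0 + 1(45.12) = 45.12

45.1 mol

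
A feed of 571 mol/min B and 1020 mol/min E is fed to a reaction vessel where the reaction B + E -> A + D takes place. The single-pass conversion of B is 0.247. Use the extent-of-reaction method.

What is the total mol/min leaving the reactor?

1590 mol/min

B reacted = 0.247 × 571 = 141 mol/min; ν_B = −1, so ξ = 141/1 = 141 mol/min.
Outlet amounts (n = n₀ + ν ξ):
  B: 571 − 1(141) = 430
  E: 1020 − 1(141) = 879
  A: 0 + 1(141) = 141
  D: 0 + 1(141) = 141
Total out = 430 + 879 + 141 + 141 = 1591 mol/min.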